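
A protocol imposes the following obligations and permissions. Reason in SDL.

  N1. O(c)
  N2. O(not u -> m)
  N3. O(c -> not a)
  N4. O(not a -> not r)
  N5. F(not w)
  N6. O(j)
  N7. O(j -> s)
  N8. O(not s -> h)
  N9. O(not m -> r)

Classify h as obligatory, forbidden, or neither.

Neither

Premise 8 is O(not s -> h), but O(not s) is not derivable from the premises, so it does not yield O(h).
No premise or chain of K-axiom applications forces O(h), and none forces O(not h). So h is neither obligatory nor forbidden under these norms.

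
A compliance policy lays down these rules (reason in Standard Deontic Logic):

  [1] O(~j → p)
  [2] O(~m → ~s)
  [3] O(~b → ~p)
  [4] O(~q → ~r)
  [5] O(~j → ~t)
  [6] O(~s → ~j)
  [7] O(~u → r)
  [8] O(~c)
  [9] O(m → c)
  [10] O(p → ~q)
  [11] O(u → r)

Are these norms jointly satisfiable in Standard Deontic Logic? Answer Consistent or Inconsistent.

Inconsistent

Premises 7 and 11 cover both cases: O(~u → r) and O(u → r). Since ~u ∨ u is a tautology, O(r) follows.
Premise 4, O(~q → ~r), contraposes to O(r → q); with O(r) we get O(q).
Premise 10, O(p → ~q), contraposes to O(q → ~p); with O(q) we get O(~p).
Premise 1, O(~j → p), contraposes to O(~p → j); with O(~p) we get O(j).
Premise 6 is O(~s → ~j); contrapositively O(j → s). Since O(j) holds, K gives O(s).
The contrapositive of premise 2 (O(~m → ~s)) is O(s → m), and O(s) is already established, so O(m).
Premise 9 is O(m → c); since O(m), deontic closure gives O(c).
But premise 8 directly asserts O(~c).
We now have both O(c) and O(~c) — c is simultaneously obligatory and forbidden, violating the D-axiom.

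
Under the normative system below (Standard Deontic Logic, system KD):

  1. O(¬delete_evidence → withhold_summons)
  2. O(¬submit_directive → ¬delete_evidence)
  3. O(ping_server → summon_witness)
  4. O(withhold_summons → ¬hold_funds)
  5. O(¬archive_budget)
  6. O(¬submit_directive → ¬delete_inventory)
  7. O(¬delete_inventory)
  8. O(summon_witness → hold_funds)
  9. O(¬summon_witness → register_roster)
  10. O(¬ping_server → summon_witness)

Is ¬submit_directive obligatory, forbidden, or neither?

Forbidden

By case analysis on ¬ping_server: premise 10 gives O(¬ping_server → summon_witness) and premise 3 gives O(ping_server → summon_witness), so O(summon_witness) either way.
From O(summon_witness) and premise 8, O(summon_witness → hold_funds), we obtain O(hold_funds).
Premise 4 is O(withhold_summons → ¬hold_funds); contrapositively O(hold_funds → ¬withhold_summons). Since O(hold_funds) holds, K gives O(¬withhold_summons).
Premise 1, O(¬delete_evidence → withhold_summons), contraposes to O(¬withhold_summons → delete_evidence); with O(¬withhold_summons) we get O(delete_evidence).
The contrapositive of premise 2 (O(¬submit_directive → ¬delete_evidence)) is O(delete_evidence → submit_directive), and O(delete_evidence) is already established, so O(submit_directive).
Premises 5, 6, 7, 9 do not contribute to this derivation.
Thus O(submit_directive), which is F(¬submit_directive): ¬submit_directive is forbidden.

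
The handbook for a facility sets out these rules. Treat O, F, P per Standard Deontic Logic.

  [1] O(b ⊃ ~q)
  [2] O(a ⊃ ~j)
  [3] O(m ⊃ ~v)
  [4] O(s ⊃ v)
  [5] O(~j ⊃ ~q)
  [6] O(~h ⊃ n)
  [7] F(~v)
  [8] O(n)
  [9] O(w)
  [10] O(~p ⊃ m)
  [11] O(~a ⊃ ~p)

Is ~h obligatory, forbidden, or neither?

Premise 6 is O(~h ⊃ n); even if O(n) held, inferring O(~h) would be affirming the consequent — invalid.
No premise or chain of K-axiom applications forces O(~h), and none forces O(h). So ~h is neither obligatory nor forbidden under these norms.

Neither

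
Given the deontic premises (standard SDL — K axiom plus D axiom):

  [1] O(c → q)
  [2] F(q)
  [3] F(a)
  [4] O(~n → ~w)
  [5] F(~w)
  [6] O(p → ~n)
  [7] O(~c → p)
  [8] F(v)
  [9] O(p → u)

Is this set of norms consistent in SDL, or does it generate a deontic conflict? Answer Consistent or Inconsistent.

Inconsistent

Premise 5, F(~w), is equivalent to O(w).
Premise 4 is O(~n → ~w); contrapositively O(w → n). Since O(w) holds, K gives O(n).
The contrapositive of premise 6 (O(p → ~n)) is O(n → ~p), and O(n) is already established, so O(~p).
Premise 7 is O(~c → p); contrapositively O(~p → c). Since O(~p) holds, K gives O(c).
Applying K to premise 1 (O(c → q)) and O(c) yields O(q).
However, F(q) at premise 2 amounts to O(~q).
We now have both O(q) and O(~q) — q is simultaneously obligatory and forbidden, violating the D-axiom.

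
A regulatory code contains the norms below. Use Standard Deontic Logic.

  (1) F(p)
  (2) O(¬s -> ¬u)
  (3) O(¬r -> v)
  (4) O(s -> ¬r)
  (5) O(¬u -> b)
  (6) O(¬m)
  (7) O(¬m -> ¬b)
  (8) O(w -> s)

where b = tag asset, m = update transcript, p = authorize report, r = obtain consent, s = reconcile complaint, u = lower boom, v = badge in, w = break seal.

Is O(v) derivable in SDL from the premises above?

Premise 6 gives O(¬m).
Premise 7 is O(¬m -> ¬b); since O(¬m), deontic closure gives O(¬b).
Premise 5, O(¬u -> b), contraposes to O(¬b -> u); with O(¬b) we get O(u).
Premise 2, O(¬s -> ¬u), contraposes to O(u -> s); with O(u) we get O(s).
With premise 4, O(s -> ¬r), the K-axiom yields O(¬r).
Premise 3 is O(¬r -> v); since O(¬r), deontic closure gives O(v).
Premises 1, 8 do not contribute to this derivation.
So O(v) follows.

Yes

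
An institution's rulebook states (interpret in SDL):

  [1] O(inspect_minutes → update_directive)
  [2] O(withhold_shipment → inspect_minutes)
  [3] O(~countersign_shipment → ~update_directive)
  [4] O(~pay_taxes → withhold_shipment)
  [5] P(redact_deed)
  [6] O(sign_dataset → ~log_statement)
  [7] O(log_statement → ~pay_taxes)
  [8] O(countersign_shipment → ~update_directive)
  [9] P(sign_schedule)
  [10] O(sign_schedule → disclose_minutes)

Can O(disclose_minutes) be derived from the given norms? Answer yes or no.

No

Premise 10 is O(sign_schedule → disclose_minutes), but O(sign_schedule) is not derivable from the premises (the permission P(sign_schedule) asserts only ~O(~sign_schedule), not O(sign_schedule)), so it does not yield O(disclose_minutes).
No other premise forces O(disclose_minutes). An ideal world satisfying every premise can still have disclose_minutes false, so O(disclose_minutes) is not derivable.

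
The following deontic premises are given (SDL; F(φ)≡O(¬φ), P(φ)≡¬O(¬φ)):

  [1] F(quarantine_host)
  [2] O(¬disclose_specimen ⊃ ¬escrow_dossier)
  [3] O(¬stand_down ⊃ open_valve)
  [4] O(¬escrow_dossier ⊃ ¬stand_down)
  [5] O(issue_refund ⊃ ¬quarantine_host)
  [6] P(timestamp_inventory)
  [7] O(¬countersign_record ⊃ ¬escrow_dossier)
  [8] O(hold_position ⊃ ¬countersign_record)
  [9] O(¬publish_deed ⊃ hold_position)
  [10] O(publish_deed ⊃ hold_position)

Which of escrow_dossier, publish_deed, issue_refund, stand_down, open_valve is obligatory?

open_valve

By case analysis on ¬publish_deed: premise 9 gives O(¬publish_deed ⊃ hold_position) and premise 10 gives O(publish_deed ⊃ hold_position), so O(hold_position) either way.
Applying K to premise 8 (O(hold_position ⊃ ¬countersign_record)) and O(hold_position) yields O(¬countersign_record).
Premise 7 is O(¬countersign_record ⊃ ¬escrow_dossier); since O(¬countersign_record), deontic closure gives O(¬escrow_dossier).
Premise 4 is O(¬escrow_dossier ⊃ ¬stand_down); since O(¬escrow_dossier), deontic closure gives O(¬stand_down).
From O(¬stand_down) and premise 3, O(¬stand_down ⊃ open_valve), we obtain O(open_valve).
So O(open_valve) holds — open_valve is obligatory. None of the other listed options is made obligatory by any chain of premises.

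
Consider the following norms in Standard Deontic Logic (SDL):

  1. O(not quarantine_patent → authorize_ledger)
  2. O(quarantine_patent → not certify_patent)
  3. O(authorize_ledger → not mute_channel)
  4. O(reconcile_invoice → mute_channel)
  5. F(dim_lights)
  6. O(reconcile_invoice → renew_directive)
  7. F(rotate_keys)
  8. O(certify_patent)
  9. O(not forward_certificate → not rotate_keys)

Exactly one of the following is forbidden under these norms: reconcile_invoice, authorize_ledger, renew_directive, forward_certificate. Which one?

From premise 8 we have O(certify_patent).
Premise 2 is O(quarantine_patent → not certify_patent); contrapositively O(certify_patent → not quarantine_patent). Since O(certify_patent) holds, K gives O(not quarantine_patent).
Premise 1 is O(not quarantine_patent → authorize_ledger); since O(not quarantine_patent), deontic closure gives O(authorize_ledger).
From O(authorize_ledger) and premise 3, O(authorize_ledger → not mute_channel), we obtain O(not mute_channel).
The contrapositive of premise 4 (O(reconcile_invoice → mute_channel)) is O(not mute_channel → not reconcile_invoice), and O(not mute_channel) is already established, so O(not reconcile_invoice).
So O(not reconcile_invoice) holds, i.e. reconcile_invoice is forbidden. None of the other listed options is forbidden under the premises.

reconcile_invoice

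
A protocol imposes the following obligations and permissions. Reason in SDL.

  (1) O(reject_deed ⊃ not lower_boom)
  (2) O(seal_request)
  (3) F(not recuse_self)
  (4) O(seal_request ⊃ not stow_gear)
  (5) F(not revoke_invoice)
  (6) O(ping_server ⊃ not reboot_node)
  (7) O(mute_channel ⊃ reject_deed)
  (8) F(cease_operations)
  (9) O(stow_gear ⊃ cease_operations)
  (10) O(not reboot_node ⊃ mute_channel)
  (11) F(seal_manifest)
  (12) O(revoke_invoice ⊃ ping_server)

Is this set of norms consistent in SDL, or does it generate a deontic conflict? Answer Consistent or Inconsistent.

Consistent

Premise 9 is O(stow_gear ⊃ cease_operations), but O(stow_gear) is not derivable from the premises, so it does not yield O(cease_operations).
So O(cease_operations) is not derivable, and the apparent clash with O(not cease_operations) does not arise.
A world satisfying every obligation exists (e.g. cease_operations=false, lower_boom=false, mute_channel=true, ping_server=true, reboot_node=false, recuse_self=true, reject_deed=true, revoke_invoice=true, seal_manifest=false, seal_request=true, stow_gear=false); no atom is both obligatory and forbidden, so the set is consistent.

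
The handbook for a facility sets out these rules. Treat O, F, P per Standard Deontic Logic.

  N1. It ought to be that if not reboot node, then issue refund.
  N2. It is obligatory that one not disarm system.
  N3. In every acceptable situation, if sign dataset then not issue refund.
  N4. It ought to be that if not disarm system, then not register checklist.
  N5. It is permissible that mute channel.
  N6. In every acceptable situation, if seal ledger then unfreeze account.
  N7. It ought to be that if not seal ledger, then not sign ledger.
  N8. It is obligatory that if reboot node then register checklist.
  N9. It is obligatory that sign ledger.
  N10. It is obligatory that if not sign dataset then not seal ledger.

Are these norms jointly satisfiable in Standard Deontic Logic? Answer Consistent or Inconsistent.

From premise 2 we have O(¬disarm_system).
Premise 4 is O(¬disarm_system → ¬register_checklist); since O(¬disarm_system), deontic closure gives O(¬register_checklist).
The contrapositive of premise 8 (O(reboot_node → register_checklist)) is O(¬register_checklist → ¬reboot_node), and O(¬register_checklist) is already established, so O(¬reboot_node).
From O(¬reboot_node) and premise 1, O(¬reboot_node → issue_refund), we obtain O(issue_refund).
Premise 3 is O(sign_dataset → ¬issue_refund); contrapositively O(issue_refund → ¬sign_dataset). Since O(issue_refund) holds, K gives O(¬sign_dataset).
From O(¬sign_dataset) and premise 10, O(¬sign_dataset → ¬seal_ledger), we obtain O(¬seal_ledger).
With premise 7, O(¬seal_ledger → ¬sign_ledger), the K-axiom yields O(¬sign_ledger).
But premise 9 directly asserts O(sign_ledger).
We now have both O(¬sign_ledger) and O(sign_ledger) — sign_ledger is simultaneously obligatory and forbidden, violating the D-axiom.

Inconsistent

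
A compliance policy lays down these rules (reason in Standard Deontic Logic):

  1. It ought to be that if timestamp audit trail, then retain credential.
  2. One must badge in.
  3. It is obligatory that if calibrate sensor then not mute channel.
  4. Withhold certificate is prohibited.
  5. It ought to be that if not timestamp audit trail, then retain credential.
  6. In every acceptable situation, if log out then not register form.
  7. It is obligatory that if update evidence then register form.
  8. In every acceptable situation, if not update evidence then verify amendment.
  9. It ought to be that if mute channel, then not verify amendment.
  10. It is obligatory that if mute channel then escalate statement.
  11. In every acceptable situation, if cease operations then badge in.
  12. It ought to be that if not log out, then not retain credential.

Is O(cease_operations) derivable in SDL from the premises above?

Premise 11 is O(cease_operations → badge_in); even if O(badge_in) held, inferring O(cease_operations) would be affirming the consequent — invalid.
No other premise forces O(cease_operations). An ideal world satisfying every premise can still have cease_operations false, so O(cease_operations) is not derivable.

No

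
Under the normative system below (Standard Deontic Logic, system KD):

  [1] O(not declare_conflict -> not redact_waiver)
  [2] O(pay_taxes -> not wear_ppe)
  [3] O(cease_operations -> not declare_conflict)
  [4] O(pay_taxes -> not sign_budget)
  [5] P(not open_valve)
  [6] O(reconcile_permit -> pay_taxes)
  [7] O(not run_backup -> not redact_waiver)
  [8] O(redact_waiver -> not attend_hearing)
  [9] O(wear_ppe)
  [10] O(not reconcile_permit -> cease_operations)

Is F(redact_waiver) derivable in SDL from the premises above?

Yes

Premise 9 gives O(wear_ppe).
The contrapositive of premise 2 (O(pay_taxes -> not wear_ppe)) is O(wear_ppe -> not pay_taxes), and O(wear_ppe) is already established, so O(not pay_taxes).
Premise 6, O(reconcile_permit -> pay_taxes), contraposes to O(not pay_taxes -> not reconcile_permit); with O(not pay_taxes) we get O(not reconcile_permit).
Premise 10 is O(not reconcile_permit -> cease_operations); since O(not reconcile_permit), deontic closure gives O(cease_operations).
With premise 3, O(cease_operations -> not declare_conflict), the K-axiom yields O(not declare_conflict).
Applying K to premise 1 (O(not declare_conflict -> not redact_waiver)) and O(not declare_conflict) yields O(not redact_waiver).
Premises 4, 5, 7, 8 do not contribute to this derivation.
So O(not redact_waiver) holds, i.e. F(redact_waiver). The claim follows.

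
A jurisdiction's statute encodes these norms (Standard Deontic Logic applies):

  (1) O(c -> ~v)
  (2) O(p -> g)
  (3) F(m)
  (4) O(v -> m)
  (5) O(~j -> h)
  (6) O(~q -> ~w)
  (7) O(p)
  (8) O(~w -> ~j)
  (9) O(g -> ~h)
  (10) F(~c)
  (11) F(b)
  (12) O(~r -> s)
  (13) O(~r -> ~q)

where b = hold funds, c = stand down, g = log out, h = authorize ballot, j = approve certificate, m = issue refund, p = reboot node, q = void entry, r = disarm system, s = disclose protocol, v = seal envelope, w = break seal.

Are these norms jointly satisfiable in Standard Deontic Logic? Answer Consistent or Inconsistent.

Premise 4 is O(v -> m), but O(v) is not derivable from the premises, so it does not yield O(m).
So O(m) is not derivable, and the apparent clash with O(~m) does not arise.
A world satisfying every obligation exists (e.g. b=false, c=true, g=true, h=false, j=true, m=false, p=true, q=true, r=true, s=false, v=false, w=true); no atom is both obligatory and forbidden, so the set is consistent.

Consistent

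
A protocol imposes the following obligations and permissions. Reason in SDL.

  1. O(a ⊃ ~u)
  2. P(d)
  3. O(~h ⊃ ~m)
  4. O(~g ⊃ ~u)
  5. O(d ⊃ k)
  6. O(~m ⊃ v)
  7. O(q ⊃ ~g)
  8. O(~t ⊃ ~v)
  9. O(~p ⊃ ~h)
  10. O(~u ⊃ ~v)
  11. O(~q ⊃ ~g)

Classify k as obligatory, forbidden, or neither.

Premise 5 is O(d ⊃ k), but O(d) is not derivable from the premises (the permission P(d) asserts only ~O(~d), not O(d)), so it does not yield O(k).
No premise or chain of K-axiom applications forces O(k), and none forces O(~k). So k is neither obligatory nor forbidden under these norms.

Neither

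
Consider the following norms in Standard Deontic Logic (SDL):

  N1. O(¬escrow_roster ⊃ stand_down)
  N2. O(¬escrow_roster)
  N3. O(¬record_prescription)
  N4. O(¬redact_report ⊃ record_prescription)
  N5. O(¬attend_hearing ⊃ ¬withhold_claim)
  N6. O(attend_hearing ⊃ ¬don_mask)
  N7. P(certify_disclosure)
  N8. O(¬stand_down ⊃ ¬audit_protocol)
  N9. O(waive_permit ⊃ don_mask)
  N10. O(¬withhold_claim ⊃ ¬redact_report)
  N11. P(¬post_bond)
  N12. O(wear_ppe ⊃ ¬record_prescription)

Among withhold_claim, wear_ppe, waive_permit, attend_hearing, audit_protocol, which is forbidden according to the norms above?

Premise 3 states O(¬record_prescription) outright.
Premise 4, O(¬redact_report ⊃ record_prescription), contraposes to O(¬record_prescription ⊃ redact_report); with O(¬record_prescription) we get O(redact_report).
The contrapositive of premise 10 (O(¬withhold_claim ⊃ ¬redact_report)) is O(redact_report ⊃ withhold_claim), and O(redact_report) is already established, so O(withhold_claim).
Premise 5 is O(¬attend_hearing ⊃ ¬withhold_claim); contrapositively O(withhold_claim ⊃ attend_hearing). Since O(withhold_claim) holds, K gives O(attend_hearing).
Applying K to premise 6 (O(attend_hearing ⊃ ¬don_mask)) and O(attend_hearing) yields O(¬don_mask).
Premise 9, O(waive_permit ⊃ don_mask), contraposes to O(¬don_mask ⊃ ¬waive_permit); with O(¬don_mask) we get O(¬waive_permit).
So O(¬waive_permit) holds, i.e. waive_permit is forbidden. None of the other listed options is forbidden under the premises.

waive_permit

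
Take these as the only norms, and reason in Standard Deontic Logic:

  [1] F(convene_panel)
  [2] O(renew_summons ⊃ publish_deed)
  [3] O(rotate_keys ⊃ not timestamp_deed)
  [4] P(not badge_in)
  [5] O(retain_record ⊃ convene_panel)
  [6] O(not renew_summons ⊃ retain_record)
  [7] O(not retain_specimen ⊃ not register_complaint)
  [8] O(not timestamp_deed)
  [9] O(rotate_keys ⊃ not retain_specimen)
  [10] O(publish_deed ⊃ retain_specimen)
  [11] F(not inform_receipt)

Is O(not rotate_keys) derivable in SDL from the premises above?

F(convene_panel) at premise 1 means O(not convene_panel).
Premise 5 is O(retain_record ⊃ convene_panel); contrapositively O(not convene_panel ⊃ not retain_record). Since O(not convene_panel) holds, K gives O(not retain_record).
Premise 6, O(not renew_summons ⊃ retain_record), contraposes to O(not retain_record ⊃ renew_summons); with O(not retain_record) we get O(renew_summons).
Premise 2 is O(renew_summons ⊃ publish_deed); since O(renew_summons), deontic closure gives O(publish_deed).
With premise 10, O(publish_deed ⊃ retain_specimen), the K-axiom yields O(retain_specimen).
Premise 9 is O(rotate_keys ⊃ not retain_specimen); contrapositively O(retain_specimen ⊃ not rotate_keys). Since O(retain_specimen) holds, K gives O(not rotate_keys).
Premises 3, 4, 7, 8, 11 do not contribute to this derivation.
So O(not rotate_keys) follows.

Yes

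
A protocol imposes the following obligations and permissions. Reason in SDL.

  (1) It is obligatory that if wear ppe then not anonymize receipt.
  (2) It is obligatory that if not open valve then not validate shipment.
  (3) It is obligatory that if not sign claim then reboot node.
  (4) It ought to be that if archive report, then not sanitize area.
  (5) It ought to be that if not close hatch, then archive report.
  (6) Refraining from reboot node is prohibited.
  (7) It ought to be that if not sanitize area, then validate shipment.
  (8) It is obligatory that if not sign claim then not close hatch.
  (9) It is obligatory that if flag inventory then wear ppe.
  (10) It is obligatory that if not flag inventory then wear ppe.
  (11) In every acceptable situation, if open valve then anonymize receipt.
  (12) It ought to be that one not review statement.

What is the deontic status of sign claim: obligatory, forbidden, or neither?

Obligatory

Premises 10 and 9 cover both cases: O(¬flag_inventory → wear_ppe) and O(flag_inventory → wear_ppe). Since ¬flag_inventory ∨ flag_inventory is a tautology, O(wear_ppe) follows.
From O(wear_ppe) and premise 1, O(wear_ppe → ¬anonymize_receipt), we obtain O(¬anonymize_receipt).
The contrapositive of premise 11 (O(open_valve → anonymize_receipt)) is O(¬anonymize_receipt → ¬open_valve), and O(¬anonymize_receipt) is already established, so O(¬open_valve).
With premise 2, O(¬open_valve → ¬validate_shipment), the K-axiom yields O(¬validate_shipment).
Premise 7, O(¬sanitize_area → validate_shipment), contraposes to O(¬validate_shipment → sanitize_area); with O(¬validate_shipment) we get O(sanitize_area).
The contrapositive of premise 4 (O(archive_report → ¬sanitize_area)) is O(sanitize_area → ¬archive_report), and O(sanitize_area) is already established, so O(¬archive_report).
Premise 5, O(¬close_hatch → archive_report), contraposes to O(¬archive_report → close_hatch); with O(¬archive_report) we get O(close_hatch).
Premise 8, O(¬sign_claim → ¬close_hatch), contraposes to O(close_hatch → sign_claim); with O(close_hatch) we get O(sign_claim).
Premises 3, 6, 12 do not contribute to this derivation.
Hence sign_claim is obligatory.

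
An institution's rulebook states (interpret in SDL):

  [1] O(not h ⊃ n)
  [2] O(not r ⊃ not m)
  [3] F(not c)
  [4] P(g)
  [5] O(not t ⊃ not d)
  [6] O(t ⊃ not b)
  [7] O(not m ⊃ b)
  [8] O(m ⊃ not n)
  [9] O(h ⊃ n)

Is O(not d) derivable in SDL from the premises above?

Premises 1 and 9 are O(not h ⊃ n) and O(h ⊃ n); every ideal world satisfies not h or h, so in either case n holds — hence O(n).
Premise 8, O(m ⊃ not n), contraposes to O(n ⊃ not m); with O(n) we get O(not m).
Premise 7 is O(not m ⊃ b); since O(not m), deontic closure gives O(b).
Premise 6 is O(t ⊃ not b); contrapositively O(b ⊃ not t). Since O(b) holds, K gives O(not t).
From O(not t) and premise 5, O(not t ⊃ not d), we obtain O(not d).
Premises 2, 3, 4 do not contribute to this derivation.
So O(not d) follows.

Yes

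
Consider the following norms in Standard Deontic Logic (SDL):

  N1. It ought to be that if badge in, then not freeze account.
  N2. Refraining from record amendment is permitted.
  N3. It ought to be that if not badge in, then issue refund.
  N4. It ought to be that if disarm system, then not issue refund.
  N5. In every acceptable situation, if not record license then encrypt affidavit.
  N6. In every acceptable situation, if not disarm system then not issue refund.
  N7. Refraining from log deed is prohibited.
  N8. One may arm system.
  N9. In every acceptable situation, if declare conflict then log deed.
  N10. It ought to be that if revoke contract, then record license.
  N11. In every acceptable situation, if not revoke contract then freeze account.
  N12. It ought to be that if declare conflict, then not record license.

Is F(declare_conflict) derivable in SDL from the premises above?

Premises 4 and 6 are O(disarm_system → ¬issue_refund) and O(¬disarm_system → ¬issue_refund); every ideal world satisfies disarm_system or ¬disarm_system, so in either case ¬issue_refund holds — hence O(¬issue_refund).
The contrapositive of premise 3 (O(¬badge_in → issue_refund)) is O(¬issue_refund → badge_in), and O(¬issue_refund) is already established, so O(badge_in).
From O(badge_in) and premise 1, O(badge_in → ¬freeze_account), we obtain O(¬freeze_account).
Premise 11 is O(¬revoke_contract → freeze_account); contrapositively O(¬freeze_account → revoke_contract). Since O(¬freeze_account) holds, K gives O(revoke_contract).
With premise 10, O(revoke_contract → record_license), the K-axiom yields O(record_license).
The contrapositive of premise 12 (O(declare_conflict → ¬record_license)) is O(record_license → ¬declare_conflict), and O(record_license) is already established, so O(¬declare_conflict).
Premises 2, 5, 7, 8, 9 do not contribute to this derivation.
So O(¬declare_conflict) holds, i.e. F(declare_conflict). The claim follows.

Yes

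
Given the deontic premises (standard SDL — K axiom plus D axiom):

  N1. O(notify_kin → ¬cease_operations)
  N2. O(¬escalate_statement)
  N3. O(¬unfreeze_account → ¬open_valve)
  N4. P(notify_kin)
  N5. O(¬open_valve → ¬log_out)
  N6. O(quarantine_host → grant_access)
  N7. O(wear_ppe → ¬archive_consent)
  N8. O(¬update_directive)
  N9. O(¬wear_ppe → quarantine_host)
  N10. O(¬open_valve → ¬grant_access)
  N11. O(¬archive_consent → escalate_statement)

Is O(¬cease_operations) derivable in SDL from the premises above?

No

Premise 1 is O(notify_kin → ¬cease_operations), but O(notify_kin) is not derivable from the premises (the permission P(notify_kin) asserts only ¬O(¬notify_kin), not O(notify_kin)), so it does not yield O(¬cease_operations).
No other premise forces O(¬cease_operations). An ideal world satisfying every premise can still have ¬cease_operations false, so O(¬cease_operations) is not derivable.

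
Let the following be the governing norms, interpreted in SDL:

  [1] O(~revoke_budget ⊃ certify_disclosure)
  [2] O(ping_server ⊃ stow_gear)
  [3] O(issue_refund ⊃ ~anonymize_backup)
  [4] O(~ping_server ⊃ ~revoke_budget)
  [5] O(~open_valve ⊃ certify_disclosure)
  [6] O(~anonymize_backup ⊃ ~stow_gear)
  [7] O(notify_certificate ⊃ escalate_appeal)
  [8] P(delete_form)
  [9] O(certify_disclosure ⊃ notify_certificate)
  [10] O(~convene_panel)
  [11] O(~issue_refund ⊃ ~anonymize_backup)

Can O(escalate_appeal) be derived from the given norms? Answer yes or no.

Premises 3 and 11 cover both cases: O(issue_refund ⊃ ~anonymize_backup) and O(~issue_refund ⊃ ~anonymize_backup). Since issue_refund ∨ ~issue_refund is a tautology, O(~anonymize_backup) follows.
With premise 6, O(~anonymize_backup ⊃ ~stow_gear), the K-axiom yields O(~stow_gear).
Premise 2, O(ping_server ⊃ stow_gear), contraposes to O(~stow_gear ⊃ ~ping_server); with O(~stow_gear) we get O(~ping_server).
Premise 4 is O(~ping_server ⊃ ~revoke_budget); since O(~ping_server), deontic closure gives O(~revoke_budget).
From O(~revoke_budget) and premise 1, O(~revoke_budget ⊃ certify_disclosure), we obtain O(certify_disclosure).
Premise 9 is O(certify_disclosure ⊃ notify_certificate); since O(certify_disclosure), deontic closure gives O(notify_certificate).
From O(notify_certificate) and premise 7, O(notify_certificate ⊃ escalate_appeal), we obtain O(escalate_appeal).
Premises 5, 8, 10 do not contribute to this derivation.
So O(escalate_appeal) follows.

Yes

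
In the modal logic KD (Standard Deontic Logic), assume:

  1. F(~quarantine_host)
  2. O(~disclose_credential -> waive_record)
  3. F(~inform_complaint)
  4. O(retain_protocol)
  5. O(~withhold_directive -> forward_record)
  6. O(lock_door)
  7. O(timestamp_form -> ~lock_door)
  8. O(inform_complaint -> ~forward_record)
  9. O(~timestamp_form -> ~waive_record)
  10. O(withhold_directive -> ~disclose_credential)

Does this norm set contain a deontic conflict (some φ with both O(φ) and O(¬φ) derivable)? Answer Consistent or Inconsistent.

Inconsistent

F(~inform_complaint) at premise 3 means O(inform_complaint).
From O(inform_complaint) and premise 8, O(inform_complaint -> ~forward_record), we obtain O(~forward_record).
Premise 5 is O(~withhold_directive -> forward_record); contrapositively O(~forward_record -> withhold_directive). Since O(~forward_record) holds, K gives O(withhold_directive).
Applying K to premise 10 (O(withhold_directive -> ~disclose_credential)) and O(withhold_directive) yields O(~disclose_credential).
From O(~disclose_credential) and premise 2, O(~disclose_credential -> waive_record), we obtain O(waive_record).
The contrapositive of premise 9 (O(~timestamp_form -> ~waive_record)) is O(waive_record -> timestamp_form), and O(waive_record) is already established, so O(timestamp_form).
From O(timestamp_form) and premise 7, O(timestamp_form -> ~lock_door), we obtain O(~lock_door).
Yet premise 6 states O(lock_door).
We now have both O(~lock_door) and O(lock_door) — lock_door is simultaneously obligatory and forbidden, violating the D-axiom.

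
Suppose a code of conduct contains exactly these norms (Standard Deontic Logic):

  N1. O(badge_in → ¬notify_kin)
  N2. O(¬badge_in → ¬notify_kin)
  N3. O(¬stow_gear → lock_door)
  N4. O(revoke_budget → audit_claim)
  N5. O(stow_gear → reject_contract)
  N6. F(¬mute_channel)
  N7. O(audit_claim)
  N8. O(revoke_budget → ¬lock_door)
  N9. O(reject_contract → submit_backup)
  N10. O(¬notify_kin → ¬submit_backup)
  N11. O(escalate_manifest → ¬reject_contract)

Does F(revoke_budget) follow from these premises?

Yes

Premises 2 and 1 are O(¬badge_in → ¬notify_kin) and O(badge_in → ¬notify_kin); every ideal world satisfies ¬badge_in or badge_in, so in either case ¬notify_kin holds — hence O(¬notify_kin).
Premise 10 is O(¬notify_kin → ¬submit_backup); since O(¬notify_kin), deontic closure gives O(¬submit_backup).
Premise 9, O(reject_contract → submit_backup), contraposes to O(¬submit_backup → ¬reject_contract); with O(¬submit_backup) we get O(¬reject_contract).
Premise 5, O(stow_gear → reject_contract), contraposes to O(¬reject_contract → ¬stow_gear); with O(¬reject_contract) we get O(¬stow_gear).
With premise 3, O(¬stow_gear → lock_door), the K-axiom yields O(lock_door).
Premise 8 is O(revoke_budget → ¬lock_door); contrapositively O(lock_door → ¬revoke_budget). Since O(lock_door) holds, K gives O(¬revoke_budget).
Premises 4, 6, 7, 11 do not contribute to this derivation.
So O(¬revoke_budget) holds, i.e. F(revoke_budget). The claim follows.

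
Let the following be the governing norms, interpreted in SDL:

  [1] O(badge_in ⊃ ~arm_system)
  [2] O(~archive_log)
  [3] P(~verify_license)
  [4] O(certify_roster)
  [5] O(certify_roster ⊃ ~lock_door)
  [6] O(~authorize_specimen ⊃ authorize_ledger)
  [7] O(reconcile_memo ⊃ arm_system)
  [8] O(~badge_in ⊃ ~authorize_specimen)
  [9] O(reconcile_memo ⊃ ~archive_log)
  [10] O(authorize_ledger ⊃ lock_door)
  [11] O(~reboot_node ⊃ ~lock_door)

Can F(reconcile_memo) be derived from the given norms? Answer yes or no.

Premise 4 gives O(certify_roster).
Applying K to premise 5 (O(certify_roster ⊃ ~lock_door)) and O(certify_roster) yields O(~lock_door).
Premise 10, O(authorize_ledger ⊃ lock_door), contraposes to O(~lock_door ⊃ ~authorize_ledger); with O(~lock_door) we get O(~authorize_ledger).
Premise 6, O(~authorize_specimen ⊃ authorize_ledger), contraposes to O(~authorize_ledger ⊃ authorize_specimen); with O(~authorize_ledger) we get O(authorize_specimen).
The contrapositive of premise 8 (O(~badge_in ⊃ ~authorize_specimen)) is O(authorize_specimen ⊃ badge_in), and O(authorize_specimen) is already established, so O(badge_in).
Applying K to premise 1 (O(badge_in ⊃ ~arm_system)) and O(badge_in) yields O(~arm_system).
The contrapositive of premise 7 (O(reconcile_memo ⊃ arm_system)) is O(~arm_system ⊃ ~reconcile_memo), and O(~arm_system) is already established, so O(~reconcile_memo).
Premises 2, 3, 9, 11 do not contribute to this derivation.
So O(~reconcile_memo) holds, i.e. F(reconcile_memo). The claim follows.

Yes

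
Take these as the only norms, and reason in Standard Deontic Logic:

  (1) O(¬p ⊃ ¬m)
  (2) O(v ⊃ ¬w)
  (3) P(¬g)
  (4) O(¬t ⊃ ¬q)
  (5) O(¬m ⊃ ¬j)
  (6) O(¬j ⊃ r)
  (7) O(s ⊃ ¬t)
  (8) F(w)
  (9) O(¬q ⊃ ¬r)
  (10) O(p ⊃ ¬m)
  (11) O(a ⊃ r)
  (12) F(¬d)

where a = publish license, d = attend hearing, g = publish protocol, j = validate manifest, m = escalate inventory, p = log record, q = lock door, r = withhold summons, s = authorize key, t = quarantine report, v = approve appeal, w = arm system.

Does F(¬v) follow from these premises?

No

Premise 2 is O(v ⊃ ¬w); even if O(¬w) held, inferring O(v) would be affirming the consequent — invalid.
No other premise forces O(v). An ideal world satisfying every premise can still have ¬v true, so F(¬v) is not derivable.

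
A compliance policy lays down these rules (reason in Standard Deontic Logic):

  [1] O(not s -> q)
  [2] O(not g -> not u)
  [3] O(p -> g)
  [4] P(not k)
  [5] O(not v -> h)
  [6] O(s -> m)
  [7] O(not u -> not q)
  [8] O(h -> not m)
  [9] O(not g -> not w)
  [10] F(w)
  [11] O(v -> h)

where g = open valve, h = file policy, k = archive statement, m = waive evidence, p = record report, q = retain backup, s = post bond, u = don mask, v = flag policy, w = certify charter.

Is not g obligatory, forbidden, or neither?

Premises 5 and 11 cover both cases: O(not v -> h) and O(v -> h). Since not v ∨ v is a tautology, O(h) follows.
Applying K to premise 8 (O(h -> not m)) and O(h) yields O(not m).
The contrapositive of premise 6 (O(s -> m)) is O(not m -> not s), and O(not m) is already established, so O(not s).
Premise 1 is O(not s -> q); since O(not s), deontic closure gives O(q).
Premise 7, O(not u -> not q), contraposes to O(q -> u); with O(q) we get O(u).
The contrapositive of premise 2 (O(not g -> not u)) is O(u -> g), and O(u) is already established, so O(g).
Premises 3, 4, 9, 10 do not contribute to this derivation.
Thus O(g), which is F(not g): not g is forbidden.

Forbidden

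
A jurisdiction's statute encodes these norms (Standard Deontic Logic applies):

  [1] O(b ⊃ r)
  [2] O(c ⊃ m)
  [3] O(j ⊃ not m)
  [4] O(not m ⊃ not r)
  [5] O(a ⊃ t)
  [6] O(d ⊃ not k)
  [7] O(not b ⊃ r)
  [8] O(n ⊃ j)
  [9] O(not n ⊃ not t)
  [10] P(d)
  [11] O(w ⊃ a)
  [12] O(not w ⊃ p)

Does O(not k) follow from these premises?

Premise 6 is O(d ⊃ not k), but O(d) is not derivable from the premises (the permission P(d) asserts only not O(not d), not O(d)), so it does not yield O(not k).
No other premise forces O(not k). An ideal world satisfying every premise can still have not k false, so O(not k) is not derivable.

No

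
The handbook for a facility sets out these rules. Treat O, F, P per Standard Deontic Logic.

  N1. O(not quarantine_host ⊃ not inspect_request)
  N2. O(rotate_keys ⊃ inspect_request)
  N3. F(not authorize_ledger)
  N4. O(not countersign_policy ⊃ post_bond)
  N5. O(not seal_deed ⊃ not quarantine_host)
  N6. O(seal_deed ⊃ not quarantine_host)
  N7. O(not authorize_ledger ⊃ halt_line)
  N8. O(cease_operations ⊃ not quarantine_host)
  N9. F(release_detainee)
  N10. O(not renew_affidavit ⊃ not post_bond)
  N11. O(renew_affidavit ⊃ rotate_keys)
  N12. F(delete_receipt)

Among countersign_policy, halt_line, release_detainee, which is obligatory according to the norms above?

countersign_policy

Premises 6 and 5 cover both cases: O(seal_deed ⊃ not quarantine_host) and O(not seal_deed ⊃ not quarantine_host). Since seal_deed ∨ not seal_deed is a tautology, O(not quarantine_host) follows.
From O(not quarantine_host) and premise 1, O(not quarantine_host ⊃ not inspect_request), we obtain O(not inspect_request).
The contrapositive of premise 2 (O(rotate_keys ⊃ inspect_request)) is O(not inspect_request ⊃ not rotate_keys), and O(not inspect_request) is already established, so O(not rotate_keys).
Premise 11, O(renew_affidavit ⊃ rotate_keys), contraposes to O(not rotate_keys ⊃ not renew_affidavit); with O(not rotate_keys) we get O(not renew_affidavit).
Applying K to premise 10 (O(not renew_affidavit ⊃ not post_bond)) and O(not renew_affidavit) yields O(not post_bond).
Premise 4, O(not countersign_policy ⊃ post_bond), contraposes to O(not post_bond ⊃ countersign_policy); with O(not post_bond) we get O(countersign_policy).
So O(countersign_policy) holds — countersign_policy is obligatory. None of the other listed options is made obligatory by any chain of premises.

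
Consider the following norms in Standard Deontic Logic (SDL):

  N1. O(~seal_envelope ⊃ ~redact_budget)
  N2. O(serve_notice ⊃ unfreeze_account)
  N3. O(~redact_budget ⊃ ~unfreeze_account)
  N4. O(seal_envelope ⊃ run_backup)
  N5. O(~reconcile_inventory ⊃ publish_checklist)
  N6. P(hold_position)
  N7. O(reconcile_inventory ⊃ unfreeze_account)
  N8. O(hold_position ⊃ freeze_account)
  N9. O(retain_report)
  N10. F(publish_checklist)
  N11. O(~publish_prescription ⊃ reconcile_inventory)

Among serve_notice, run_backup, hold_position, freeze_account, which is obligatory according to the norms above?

F(publish_checklist) at premise 10 means O(~publish_checklist).
Premise 5 is O(~reconcile_inventory ⊃ publish_checklist); contrapositively O(~publish_checklist ⊃ reconcile_inventory). Since O(~publish_checklist) holds, K gives O(reconcile_inventory).
Premise 7 is O(reconcile_inventory ⊃ unfreeze_account); since O(reconcile_inventory), deontic closure gives O(unfreeze_account).
The contrapositive of premise 3 (O(~redact_budget ⊃ ~unfreeze_account)) is O(unfreeze_account ⊃ redact_budget), and O(unfreeze_account) is already established, so O(redact_budget).
Premise 1 is O(~seal_envelope ⊃ ~redact_budget); contrapositively O(redact_budget ⊃ seal_envelope). Since O(redact_budget) holds, K gives O(seal_envelope).
Applying K to premise 4 (O(seal_envelope ⊃ run_backup)) and O(seal_envelope) yields O(run_backup).
So O(run_backup) holds — run_backup is obligatory. None of the other listed options is made obligatory by any chain of premises.

run_backup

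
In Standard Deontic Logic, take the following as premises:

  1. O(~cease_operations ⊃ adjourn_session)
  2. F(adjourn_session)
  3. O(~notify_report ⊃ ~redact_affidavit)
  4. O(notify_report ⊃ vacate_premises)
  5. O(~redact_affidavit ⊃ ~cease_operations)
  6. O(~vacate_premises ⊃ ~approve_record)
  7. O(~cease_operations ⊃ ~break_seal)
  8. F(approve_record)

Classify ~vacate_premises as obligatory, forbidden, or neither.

Forbidden

Premise 2 is F(adjourn_session), i.e. O(~adjourn_session).
The contrapositive of premise 1 (O(~cease_operations ⊃ adjourn_session)) is O(~adjourn_session ⊃ cease_operations), and O(~adjourn_session) is already established, so O(cease_operations).
Premise 5, O(~redact_affidavit ⊃ ~cease_operations), contraposes to O(cease_operations ⊃ redact_affidavit); with O(cease_operations) we get O(redact_affidavit).
Premise 3, O(~notify_report ⊃ ~redact_affidavit), contraposes to O(redact_affidavit ⊃ notify_report); with O(redact_affidavit) we get O(notify_report).
Premise 4 is O(notify_report ⊃ vacate_premises); since O(notify_report), deontic closure gives O(vacate_premises).
Premises 6, 7, 8 do not contribute to this derivation.
Thus O(vacate_premises), which is F(~vacate_premises): ~vacate_premises is forbidden.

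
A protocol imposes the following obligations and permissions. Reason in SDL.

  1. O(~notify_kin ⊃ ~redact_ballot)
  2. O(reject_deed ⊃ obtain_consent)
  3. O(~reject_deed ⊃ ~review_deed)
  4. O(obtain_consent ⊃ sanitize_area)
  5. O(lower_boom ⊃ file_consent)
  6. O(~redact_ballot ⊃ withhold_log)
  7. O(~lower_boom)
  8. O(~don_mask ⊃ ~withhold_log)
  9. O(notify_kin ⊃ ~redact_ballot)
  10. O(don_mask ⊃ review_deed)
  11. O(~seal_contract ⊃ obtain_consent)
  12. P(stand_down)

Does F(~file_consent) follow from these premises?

No

Premise 5 is O(lower_boom ⊃ file_consent), but O(lower_boom) is not derivable from the premises, so it does not yield O(file_consent).
No other premise forces O(file_consent). An ideal world satisfying every premise can still have ~file_consent true, so F(~file_consent) is not derivable.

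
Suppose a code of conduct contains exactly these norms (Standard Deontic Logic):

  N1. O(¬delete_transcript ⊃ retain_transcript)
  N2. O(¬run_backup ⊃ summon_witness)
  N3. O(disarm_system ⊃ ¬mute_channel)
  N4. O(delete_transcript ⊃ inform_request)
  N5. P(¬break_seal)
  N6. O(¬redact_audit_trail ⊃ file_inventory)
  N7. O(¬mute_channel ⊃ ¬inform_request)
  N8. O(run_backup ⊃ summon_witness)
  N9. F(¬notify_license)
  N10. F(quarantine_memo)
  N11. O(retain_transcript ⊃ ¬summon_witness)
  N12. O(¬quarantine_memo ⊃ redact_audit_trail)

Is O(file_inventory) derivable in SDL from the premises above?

No

Premise 6 is O(¬redact_audit_trail ⊃ file_inventory), but O(¬redact_audit_trail) is not derivable from the premises, so it does not yield O(file_inventory).
No other premise forces O(file_inventory). An ideal world satisfying every premise can still have file_inventory false, so O(file_inventory) is not derivable.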